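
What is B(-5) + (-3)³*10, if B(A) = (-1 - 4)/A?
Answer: -269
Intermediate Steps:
B(A) = -5/A
B(-5) + (-3)³*10 = -5/(-5) + (-3)³*10 = -5*(-⅕) - 27*10 = 1 - 270 = -269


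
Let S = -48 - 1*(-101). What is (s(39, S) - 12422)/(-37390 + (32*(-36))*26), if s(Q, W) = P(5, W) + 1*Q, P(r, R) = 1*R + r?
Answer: 12325/67342 ≈ 0.18302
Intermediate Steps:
S = 53 (S = -48 + 101 = 53)
P(r, R) = R + r
s(Q, W) = 5 + Q + W (s(Q, W) = (W + 5) + 1*Q = (5 + W) + Q = 5 + Q + W)
(s(39, S) - 12422)/(-37390 + (32*(-36))*26) = ((5 + 39 + 53) - 12422)/(-37390 + (32*(-36))*26) = (97 - 12422)/(-37390 - 1152*26) = -12325/(-37390 - 29952) = -12325/(-67342) = -12325*(-1/67342) = 12325/67342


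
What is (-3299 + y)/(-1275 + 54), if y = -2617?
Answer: 1972/407 ≈ 4.8452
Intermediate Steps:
(-3299 + y)/(-1275 + 54) = (-3299 - 2617)/(-1275 + 54) = -5916/(-1221) = -5916*(-1/1221) = 1972/407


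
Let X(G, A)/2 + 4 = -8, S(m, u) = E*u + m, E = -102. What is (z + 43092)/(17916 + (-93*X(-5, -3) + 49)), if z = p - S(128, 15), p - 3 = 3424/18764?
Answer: 208736283/94744127 ≈ 2.2032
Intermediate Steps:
p = 14929/4691 (p = 3 + 3424/18764 = 3 + 3424*(1/18764) = 3 + 856/4691 = 14929/4691 ≈ 3.1825)
S(m, u) = m - 102*u (S(m, u) = -102*u + m = m - 102*u)
X(G, A) = -24 (X(G, A) = -8 + 2*(-8) = -8 - 16 = -24)
z = 6591711/4691 (z = 14929/4691 - (128 - 102*15) = 14929/4691 - (128 - 1530) = 14929/4691 - 1*(-1402) = 14929/4691 + 1402 = 6591711/4691 ≈ 1405.2)
(z + 43092)/(17916 + (-93*X(-5, -3) + 49)) = (6591711/4691 + 43092)/(17916 + (-93*(-24) + 49)) = 208736283/(4691*(17916 + (2232 + 49))) = 208736283/(4691*(17916 + 2281)) = (208736283/4691)/20197 = (208736283/4691)*(1/20197) = 208736283/94744127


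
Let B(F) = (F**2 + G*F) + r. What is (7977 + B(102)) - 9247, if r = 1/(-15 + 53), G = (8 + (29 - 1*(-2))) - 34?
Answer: 366473/38 ≈ 9644.0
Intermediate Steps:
G = 5 (G = (8 + (29 + 2)) - 34 = (8 + 31) - 34 = 39 - 34 = 5)
r = 1/38 ≈ 0.026316
B(F) = 1/38 + F**2 + 5*F (B(F) = (F**2 + 5*F) + 1/38 = 1/38 + F**2 + 5*F)
(7977 + B(102)) - 9247 = (7977 + (1/38 + 102**2 + 5*102)) - 9247 = (7977 + (1/38 + 10404 + 510)) - 9247 = (7977 + 414733/38) - 9247 = 717859/38 - 9247 = 366473/38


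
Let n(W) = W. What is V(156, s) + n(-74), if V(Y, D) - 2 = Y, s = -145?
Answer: 84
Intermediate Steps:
V(Y, D) = 2 + Y
V(156, s) + n(-74) = (2 + 156) - 74 = 158 - 74 = 84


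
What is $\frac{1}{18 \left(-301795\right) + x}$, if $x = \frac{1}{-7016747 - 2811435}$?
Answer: $- \frac{9828182}{53389731360421} \approx -1.8408 \cdot 10^{-7}$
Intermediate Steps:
$x = - \frac{1}{9828182}$ ($x = \frac{1}{-9828182} = - \frac{1}{9828182} \approx -1.0175 \cdot 10^{-7}$)
$\frac{1}{18 \left(-301795\right) + x} = \frac{1}{18 \left(-301795\right) - \frac{1}{9828182}} = \frac{1}{-5432310 - \frac{1}{9828182}} = \frac{1}{- \frac{53389731360421}{9828182}} = - \frac{9828182}{53389731360421}$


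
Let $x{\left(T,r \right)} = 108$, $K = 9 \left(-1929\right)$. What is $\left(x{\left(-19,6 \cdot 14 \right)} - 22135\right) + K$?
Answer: $-39388$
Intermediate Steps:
$K = -17361$
$\left(x{\left(-19,6 \cdot 14 \right)} - 22135\right) + K = \left(108 - 22135\right) - 17361 = -22027 - 17361 = -39388$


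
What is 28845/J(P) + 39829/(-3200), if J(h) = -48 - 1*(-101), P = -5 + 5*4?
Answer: 90193063/169600 ≈ 531.80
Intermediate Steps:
P = 15 (P = -5 + 20 = 15)
J(h) = 53 (J(h) = -48 + 101 = 53)
28845/J(P) + 39829/(-3200) = 28845/53 + 39829/(-3200) = 28845*(1/53) + 39829*(-1/3200) = 28845/53 - 39829/3200 = 90193063/169600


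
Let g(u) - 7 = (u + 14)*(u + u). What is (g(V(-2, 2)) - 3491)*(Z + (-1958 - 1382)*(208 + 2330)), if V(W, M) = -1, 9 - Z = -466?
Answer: 29752321950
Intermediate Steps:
Z = 475 (Z = 9 - 1*(-466) = 9 + 466 = 475)
g(u) = 7 + 2*u*(14 + u) (g(u) = 7 + (u + 14)*(u + u) = 7 + (14 + u)*(2*u) = 7 + 2*u*(14 + u))
(g(V(-2, 2)) - 3491)*(Z + (-1958 - 1382)*(208 + 2330)) = ((7 + 2*(-1)**2 + 28*(-1)) - 3491)*(475 + (-1958 - 1382)*(208 + 2330)) = ((7 + 2*1 - 28) - 3491)*(475 - 3340*2538) = ((7 + 2 - 28) - 3491)*(475 - 8476920) = (-19 - 3491)*(-8476445) = -3510*(-8476445) = 29752321950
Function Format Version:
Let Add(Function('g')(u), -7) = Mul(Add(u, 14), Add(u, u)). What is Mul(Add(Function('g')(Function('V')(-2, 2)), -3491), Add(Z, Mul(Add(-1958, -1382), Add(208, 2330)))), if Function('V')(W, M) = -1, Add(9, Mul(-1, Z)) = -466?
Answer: 29752321950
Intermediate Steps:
Z = 475 (Z = Add(9, Mul(-1, -466)) = Add(9, 466) = 475)
Function('g')(u) = Add(7, Mul(2, u, Add(14, u))) (Function('g')(u) = Add(7, Mul(Add(u, 14), Add(u, u))) = Add(7, Mul(Add(14, u), Mul(2, u))) = Add(7, Mul(2, u, Add(14, u))))
Mul(Add(Function('g')(Function('V')(-2, 2)), -3491), Add(Z, Mul(Add(-1958, -1382), Add(208, 2330)))) = Mul(Add(Add(7, Mul(2, Pow(-1, 2)), Mul(28, -1)), -3491), Add(475, Mul(Add(-1958, -1382), Add(208, 2330)))) = Mul(Add(Add(7, Mul(2, 1), -28), -3491), Add(475, Mul(-3340, 2538))) = Mul(Add(Add(7, 2, -28), -3491), Add(475, -8476920)) = Mul(Add(-19, -3491), -8476445) = Mul(-3510, -8476445) = 29752321950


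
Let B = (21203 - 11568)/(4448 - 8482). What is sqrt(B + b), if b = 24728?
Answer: sqrt(402363733978)/4034 ≈ 157.24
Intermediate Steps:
B = -9635/4034 (B = 9635/(-4034) = 9635*(-1/4034) = -9635/4034 ≈ -2.3884)
sqrt(B + b) = sqrt(-9635/4034 + 24728) = sqrt(99743117/4034) = sqrt(402363733978)/4034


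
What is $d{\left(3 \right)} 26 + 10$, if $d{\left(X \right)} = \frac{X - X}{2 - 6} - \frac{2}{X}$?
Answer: $- \frac{22}{3} \approx -7.3333$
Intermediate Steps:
$d{\left(X \right)} = - \frac{2}{X}$ ($d{\left(X \right)} = \frac{0}{2 - 6} - \frac{2}{X} = \frac{0}{-4} - \frac{2}{X} = 0 \left(- \frac{1}{4}\right) - \frac{2}{X} = 0 - \frac{2}{X} = - \frac{2}{X}$)
$d{\left(3 \right)} 26 + 10 = - \frac{2}{3} \cdot 26 + 10 = \left(-2\right) \frac{1}{3} \cdot 26 + 10 = \left(- \frac{2}{3}\right) 26 + 10 = - \frac{52}{3} + 10 = - \frac{22}{3}$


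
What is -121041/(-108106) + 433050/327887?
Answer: 86503073667/35446552022 ≈ 2.4404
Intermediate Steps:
-121041/(-108106) + 433050/327887 = -121041*(-1/108106) + 433050*(1/327887) = 121041/108106 + 433050/327887 = 86503073667/35446552022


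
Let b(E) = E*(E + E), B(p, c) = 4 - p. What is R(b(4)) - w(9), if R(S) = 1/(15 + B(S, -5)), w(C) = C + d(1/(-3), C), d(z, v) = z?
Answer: -341/39 ≈ -8.7436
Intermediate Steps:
b(E) = 2*E**2 (b(E) = E*(2*E) = 2*E**2)
w(C) = -1/3 + C (w(C) = C + 1/(-3) = C - 1/3 = -1/3 + C)
R(S) = 1/(19 - S) (R(S) = 1/(15 + (4 - S)) = 1/(19 - S))
R(b(4)) - w(9) = -1/(-19 + 2*4**2) - (-1/3 + 9) = -1/(-19 + 2*16) - 1*26/3 = -1/(-19 + 32) - 26/3 = -1/13 - 26/3 = -341/39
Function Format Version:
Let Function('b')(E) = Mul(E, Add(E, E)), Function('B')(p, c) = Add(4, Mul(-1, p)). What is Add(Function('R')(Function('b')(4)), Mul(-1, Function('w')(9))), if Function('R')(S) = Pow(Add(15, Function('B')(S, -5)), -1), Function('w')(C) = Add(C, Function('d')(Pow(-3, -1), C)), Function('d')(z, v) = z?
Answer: Rational(-341, 39) ≈ -8.7436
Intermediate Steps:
Function('b')(E) = Mul(2, Pow(E, 2)) (Function('b')(E) = Mul(E, Mul(2, E)) = Mul(2, Pow(E, 2)))
Function('w')(C) = Add(Rational(-1, 3), C) (Function('w')(C) = Add(C, Pow(-3, -1)) = Add(C, Rational(-1, 3)) = Add(Rational(-1, 3), C))
Function('R')(S) = Pow(Add(19, Mul(-1, S)), -1) (Function('R')(S) = Pow(Add(15, Add(4, Mul(-1, S))), -1) = Pow(Add(19, Mul(-1, S)), -1))
Add(Function('R')(Function('b')(4)), Mul(-1, Function('w')(9))) = Add(Mul(-1, Pow(Add(-19, Mul(2, Pow(4, 2))), -1)), Mul(-1, Add(Rational(-1, 3), 9))) = Add(Mul(-1, Pow(Add(-19, Mul(2, 16)), -1)), Mul(-1, Rational(26, 3))) = Add(Mul(-1, Pow(Add(-19, 32), -1)), Rational(-26, 3)) = Add(Mul(-1, Pow(13, -1)), Rational(-26, 3)) = Add(Mul(-1, Rational(1, 13)), Rational(-26, 3)) = Add(Rational(-1, 13), Rational(-26, 3)) = Rational(-341, 39)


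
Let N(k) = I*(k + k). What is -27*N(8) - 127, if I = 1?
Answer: -559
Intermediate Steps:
N(k) = 2*k (N(k) = 1*(k + k) = 1*(2*k) = 2*k)
-27*N(8) - 127 = -54*8 - 127 = -27*16 - 127 = -432 - 127 = -559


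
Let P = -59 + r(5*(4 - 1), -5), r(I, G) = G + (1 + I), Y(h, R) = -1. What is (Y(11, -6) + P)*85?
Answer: -4165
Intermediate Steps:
r(I, G) = 1 + G + I
P = -48 (P = -59 + (1 - 5 + 5*(4 - 1)) = -59 + (1 - 5 + 5*3) = -59 + (1 - 5 + 15) = -59 + 11 = -48)
(Y(11, -6) + P)*85 = (-1 - 48)*85 = -49*85 = -4165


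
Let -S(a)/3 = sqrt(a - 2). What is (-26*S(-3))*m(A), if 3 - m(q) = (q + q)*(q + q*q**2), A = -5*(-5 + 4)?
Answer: -101166*I*sqrt(5) ≈ -2.2621e+5*I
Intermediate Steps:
S(a) = -3*sqrt(-2 + a) (S(a) = -3*sqrt(a - 2) = -3*sqrt(-2 + a))
A = 5 (A = -5*(-1) = 5)
m(q) = 3 - 2*q*(q + q**3) (m(q) = 3 - (q + q)*(q + q*q**2) = 3 - 2*q*(q + q**3))
(-26*S(-3))*m(A) = (-(-78)*sqrt(-2 - 3))*(3 - 2*5**2 - 2*5**4) = (-(-78)*sqrt(-5))*(3 - 2*25 - 2*625) = (-(-78)*I*sqrt(5))*(3 - 50 - 1250) = -(-78)*I*sqrt(5)*(-1297) = (78*I*sqrt(5))*(-1297) = -101166*I*sqrt(5)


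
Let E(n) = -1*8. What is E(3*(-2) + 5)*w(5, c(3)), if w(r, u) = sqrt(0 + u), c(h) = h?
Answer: -8*sqrt(3) ≈ -13.856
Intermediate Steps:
w(r, u) = sqrt(u)
E(n) = -8
E(3*(-2) + 5)*w(5, c(3)) = -8*sqrt(3)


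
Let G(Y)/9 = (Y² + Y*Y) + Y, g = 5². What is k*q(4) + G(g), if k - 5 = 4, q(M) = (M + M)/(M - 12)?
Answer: 11466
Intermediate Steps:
q(M) = 2*M/(-12 + M) (q(M) = (2*M)/(-12 + M) = 2*M/(-12 + M))
k = 9 (k = 5 + 4 = 9)
g = 25
G(Y) = 9*Y + 18*Y² (G(Y) = 9*((Y² + Y*Y) + Y) = 9*((Y² + Y²) + Y) = 9*(2*Y² + Y) = 9*(Y + 2*Y²) = 9*Y + 18*Y²)
k*q(4) + G(g) = 9*(2*4/(-12 + 4)) + 9*25*(1 + 2*25) = 9*(2*4/(-8)) + 9*25*(1 + 50) = 9*(2*4*(-⅛)) + 9*25*51 = 9*(-1) + 11475 = -9 + 11475 = 11466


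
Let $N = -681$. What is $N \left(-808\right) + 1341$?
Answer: $551589$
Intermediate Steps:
$N \left(-808\right) + 1341 = \left(-681\right) \left(-808\right) + 1341 = 550248 + 1341 = 551589$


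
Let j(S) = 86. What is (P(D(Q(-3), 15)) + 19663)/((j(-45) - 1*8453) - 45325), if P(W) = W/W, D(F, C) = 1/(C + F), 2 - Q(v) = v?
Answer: -4916/13423 ≈ -0.36624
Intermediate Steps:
Q(v) = 2 - v
P(W) = 1
(P(D(Q(-3), 15)) + 19663)/((j(-45) - 1*8453) - 45325) = (1 + 19663)/((86 - 1*8453) - 45325) = 19664/((86 - 8453) - 45325) = 19664/(-8367 - 45325) = 19664/(-53692) = 19664*(-1/53692) = -4916/13423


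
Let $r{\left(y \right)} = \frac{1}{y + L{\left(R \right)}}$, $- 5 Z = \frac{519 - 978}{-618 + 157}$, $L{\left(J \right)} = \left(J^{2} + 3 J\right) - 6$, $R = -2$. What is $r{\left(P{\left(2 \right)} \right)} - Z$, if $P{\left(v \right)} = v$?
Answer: $\frac{449}{13830} \approx 0.032466$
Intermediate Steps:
$L{\left(J \right)} = -6 + J^{2} + 3 J$
$Z = - \frac{459}{2305}$ ($Z = - \frac{\left(519 - 978\right) \frac{1}{-618 + 157}}{5} = - \frac{\left(-459\right) \frac{1}{-461}}{5} = - \frac{\left(-459\right) \left(- \frac{1}{461}\right)}{5} = \left(- \frac{1}{5}\right) \frac{459}{461} = - \frac{459}{2305} \approx -0.19913$)
$r{\left(y \right)} = \frac{1}{-8 + y}$ ($r{\left(y \right)} = \frac{1}{y + \left(-6 + \left(-2\right)^{2} + 3 \left(-2\right)\right)} = \frac{1}{y - 8} = \frac{1}{-8 + y}$)
$r{\left(P{\left(2 \right)} \right)} - Z = \frac{1}{-8 + 2} - - \frac{459}{2305} = \frac{1}{-6} + \frac{459}{2305} = - \frac{1}{6} + \frac{459}{2305} = \frac{449}{13830}$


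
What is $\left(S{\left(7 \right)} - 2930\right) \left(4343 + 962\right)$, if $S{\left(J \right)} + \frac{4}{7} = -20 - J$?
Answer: $- \frac{109829415}{7} \approx -1.569 \cdot 10^{7}$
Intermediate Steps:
$S{\left(J \right)} = - \frac{144}{7} - J$ ($S{\left(J \right)} = - \frac{4}{7} - \left(20 + J\right) = - \frac{144}{7} - J$)
$\left(S{\left(7 \right)} - 2930\right) \left(4343 + 962\right) = \left(\left(- \frac{144}{7} - 7\right) - 2930\right) \left(4343 + 962\right) = \left(\left(- \frac{144}{7} - 7\right) - 2930\right) 5305 = \left(- \frac{193}{7} - 2930\right) 5305 = \left(- \frac{20703}{7}\right) 5305 = - \frac{109829415}{7}$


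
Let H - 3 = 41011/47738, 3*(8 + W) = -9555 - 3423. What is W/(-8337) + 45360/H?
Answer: 3610740443062/307176765 ≈ 11755.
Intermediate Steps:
W = -4334 (W = -8 + (-9555 - 3423)/3 = -8 + (⅓)*(-12978) = -8 - 4326 = -4334)
H = 184225/47738 (H = 3 + 41011/47738 = 184225/47738 ≈ 3.8591)
W/(-8337) + 45360/H = -4334/(-8337) + 45360/(184225/47738) = -4334*(-1/8337) + 45360*(47738/184225) = 4334/8337 + 433079136/36845 = 3610740443062/307176765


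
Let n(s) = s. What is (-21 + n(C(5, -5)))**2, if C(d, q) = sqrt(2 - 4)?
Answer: (21 - I*sqrt(2))**2 ≈ 439.0 - 59.397*I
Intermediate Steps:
C(d, q) = I*sqrt(2) (C(d, q) = sqrt(-2) = I*sqrt(2))
(-21 + n(C(5, -5)))**2 = (-21 + I*sqrt(2))**2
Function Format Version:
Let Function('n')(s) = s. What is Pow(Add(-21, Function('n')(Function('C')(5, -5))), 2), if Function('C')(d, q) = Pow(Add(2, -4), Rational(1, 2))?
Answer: Pow(Add(21, Mul(-1, I, Pow(2, Rational(1, 2)))), 2) ≈ Add(439.00, Mul(-59.397, I))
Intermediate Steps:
Function('C')(d, q) = Mul(I, Pow(2, Rational(1, 2))) (Function('C')(d, q) = Pow(-2, Rational(1, 2)) = Mul(I, Pow(2, Rational(1, 2))))
Pow(Add(-21, Function('n')(Function('C')(5, -5))), 2) = Pow(Add(-21, Mul(I, Pow(2, Rational(1, 2)))), 2)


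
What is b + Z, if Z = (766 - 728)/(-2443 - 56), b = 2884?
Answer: 7207078/2499 ≈ 2884.0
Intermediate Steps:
Z = -38/2499 (Z = 38/(-2499) = 38*(-1/2499) = -38/2499 ≈ -0.015206)
b + Z = 2884 - 38/2499 = 7207078/2499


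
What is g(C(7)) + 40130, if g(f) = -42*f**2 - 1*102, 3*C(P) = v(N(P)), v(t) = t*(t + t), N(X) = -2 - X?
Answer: -82444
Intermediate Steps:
v(t) = 2*t**2 (v(t) = t*(2*t) = 2*t**2)
C(P) = 2*(-2 - P)**2/3 (C(P) = (2*(-2 - P)**2)/3 = 2*(-2 - P)**2/3)
g(f) = -102 - 42*f**2 (g(f) = -42*f**2 - 102 = -102 - 42*f**2)
g(C(7)) + 40130 = (-102 - 42*4*(2 + 7)**4/9) + 40130 = (-102 - 42*((2/3)*9**2)**2) + 40130 = (-102 - 42*((2/3)*81)**2) + 40130 = (-102 - 42*54**2) + 40130 = (-102 - 42*2916) + 40130 = (-102 - 122472) + 40130 = -122574 + 40130 = -82444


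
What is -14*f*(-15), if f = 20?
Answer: 4200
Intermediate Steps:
-14*f*(-15) = -14*20*(-15) = -280*(-15) = 4200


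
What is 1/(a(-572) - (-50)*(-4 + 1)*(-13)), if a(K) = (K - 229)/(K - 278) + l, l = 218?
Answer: 850/1843601 ≈ 0.00046105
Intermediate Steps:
a(K) = 218 + (-229 + K)/(-278 + K) (a(K) = (K - 229)/(K - 278) + 218 = (-229 + K)/(-278 + K) + 218 = 218 + (-229 + K)/(-278 + K))
1/(a(-572) - (-50)*(-4 + 1)*(-13)) = 1/((-60833 + 219*(-572))/(-278 - 572) - (-50)*(-4 + 1)*(-13)) = 1/((-60833 - 125268)/(-850) - (-50)*(-3)*(-13)) = 1/(-1/850*(-186101) - 50*3*(-13)) = 1/(186101/850 - 150*(-13)) = 1/(186101/850 + 1950) = 1/(1843601/850) = 850/1843601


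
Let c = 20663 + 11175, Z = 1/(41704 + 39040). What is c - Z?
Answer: 2570727471/80744 ≈ 31838.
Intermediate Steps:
Z = 1/80744 ≈ 1.2385e-5
c = 31838
c - Z = 31838 - 1*1/80744 = 31838 - 1/80744 = 2570727471/80744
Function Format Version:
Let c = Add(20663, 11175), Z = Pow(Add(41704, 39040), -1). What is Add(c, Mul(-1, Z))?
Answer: Rational(2570727471, 80744) ≈ 31838.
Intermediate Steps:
Z = Rational(1, 80744) (Z = Pow(80744, -1) = Rational(1, 80744) ≈ 1.2385e-5)
c = 31838
Add(c, Mul(-1, Z)) = Add(31838, Mul(-1, Rational(1, 80744))) = Add(31838, Rational(-1, 80744)) = Rational(2570727471, 80744)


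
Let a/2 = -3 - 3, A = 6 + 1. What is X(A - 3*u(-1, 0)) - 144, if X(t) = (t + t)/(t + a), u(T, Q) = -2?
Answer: -118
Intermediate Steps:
A = 7
a = -12 (a = 2*(-3 - 3) = 2*(-6) = -12)
X(t) = 2*t/(-12 + t) (X(t) = (t + t)/(t - 12) = (2*t)/(-12 + t) = 2*t/(-12 + t))
X(A - 3*u(-1, 0)) - 144 = 2*(7 - 3*(-2))/(-12 + (7 - 3*(-2))) - 144 = 2*(7 + 6)/(-12 + (7 + 6)) - 144 = 2*13/(-12 + 13) - 144 = 2*13/1 - 144 = 2*13*1 - 144 = 26 - 144 = -118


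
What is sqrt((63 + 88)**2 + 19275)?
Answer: 2*sqrt(10519) ≈ 205.12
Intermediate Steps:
sqrt((63 + 88)**2 + 19275) = sqrt(151**2 + 19275) = sqrt(22801 + 19275) = sqrt(42076) = 2*sqrt(10519)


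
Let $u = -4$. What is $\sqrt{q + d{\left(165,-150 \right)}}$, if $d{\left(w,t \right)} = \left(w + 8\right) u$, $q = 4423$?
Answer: $\sqrt{3731} \approx 61.082$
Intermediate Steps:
$d{\left(w,t \right)} = -32 - 4 w$ ($d{\left(w,t \right)} = \left(w + 8\right) \left(-4\right) = \left(8 + w\right) \left(-4\right) = -32 - 4 w$)
$\sqrt{q + d{\left(165,-150 \right)}} = \sqrt{4423 - 692} = \sqrt{3731}$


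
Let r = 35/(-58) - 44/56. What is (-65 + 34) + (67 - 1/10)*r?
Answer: -125794/1015 ≈ -123.93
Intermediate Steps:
r = -282/203 (r = 35*(-1/58) - 44*1/56 = -35/58 - 11/14 = -282/203 ≈ -1.3892)
(-65 + 34) + (67 - 1/10)*r = (-65 + 34) + (67 - 1/10)*(-282/203) = -31 + (67 - 1*1/10)*(-282/203) = -31 + (67 - 1/10)*(-282/203) = -31 + (669/10)*(-282/203) = -31 - 94329/1015 = -125794/1015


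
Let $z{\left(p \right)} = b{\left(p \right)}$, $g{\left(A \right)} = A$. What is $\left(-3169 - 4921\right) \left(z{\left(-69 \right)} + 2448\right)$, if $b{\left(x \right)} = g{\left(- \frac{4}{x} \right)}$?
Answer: $- \frac{1366530440}{69} \approx -1.9805 \cdot 10^{7}$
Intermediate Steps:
$b{\left(x \right)} = - \frac{4}{x}$
$z{\left(p \right)} = - \frac{4}{p}$
$\left(-3169 - 4921\right) \left(z{\left(-69 \right)} + 2448\right) = \left(-3169 - 4921\right) \left(- \frac{4}{-69} + 2448\right) = - 8090 \left(\left(-4\right) \left(- \frac{1}{69}\right) + 2448\right) = - 8090 \left(\frac{4}{69} + 2448\right) = \left(-8090\right) \frac{168916}{69} = - \frac{1366530440}{69}$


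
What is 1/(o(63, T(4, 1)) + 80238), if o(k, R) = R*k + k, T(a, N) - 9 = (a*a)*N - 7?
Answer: 1/81435 ≈ 1.2280e-5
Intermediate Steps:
T(a, N) = 2 + N*a² (T(a, N) = 9 + ((a*a)*N - 7) = 9 + (a²*N - 7) = 9 + (N*a² - 7) = 9 + (-7 + N*a²) = 2 + N*a²)
o(k, R) = k + R*k
1/(o(63, T(4, 1)) + 80238) = 1/(63*(1 + (2 + 1*4²)) + 80238) = 1/(63*(1 + (2 + 1*16)) + 80238) = 1/(63*(1 + (2 + 16)) + 80238) = 1/(63*(1 + 18) + 80238) = 1/(63*19 + 80238) = 1/(1197 + 80238) = 1/81435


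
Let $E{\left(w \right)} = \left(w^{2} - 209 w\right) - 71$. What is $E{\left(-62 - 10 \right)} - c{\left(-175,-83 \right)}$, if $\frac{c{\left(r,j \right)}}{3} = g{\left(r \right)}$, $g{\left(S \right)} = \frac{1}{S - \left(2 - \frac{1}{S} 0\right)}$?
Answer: $\frac{1189500}{59} \approx 20161.0$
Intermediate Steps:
$g{\left(S \right)} = \frac{1}{-2 + S}$ ($g{\left(S \right)} = \frac{1}{S + \left(-2 + 0\right)} = \frac{1}{S - 2} = \frac{1}{-2 + S}$)
$c{\left(r,j \right)} = \frac{3}{-2 + r}$
$E{\left(w \right)} = -71 + w^{2} - 209 w$
$E{\left(-62 - 10 \right)} - c{\left(-175,-83 \right)} = \left(-71 + \left(-62 - 10\right)^{2} - 209 \left(-62 - 10\right)\right) - \frac{3}{-2 - 175} = \left(-71 + \left(-62 - 10\right)^{2} - 209 \left(-62 - 10\right)\right) - \frac{3}{-177} = \left(-71 + \left(-72\right)^{2} - -15048\right) - 3 \left(- \frac{1}{177}\right) = \left(-71 + 5184 + 15048\right) - - \frac{1}{59} = 20161 + \frac{1}{59} = \frac{1189500}{59}$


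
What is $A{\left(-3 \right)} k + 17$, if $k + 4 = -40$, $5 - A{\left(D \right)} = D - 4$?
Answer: $-511$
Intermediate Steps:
$A{\left(D \right)} = 9 - D$ ($A{\left(D \right)} = 5 - \left(D - 4\right) = 5 - \left(-4 + D\right) = 9 - D$)
$k = -44$ ($k = -4 - 40 = -44$)
$A{\left(-3 \right)} k + 17 = \left(9 - -3\right) \left(-44\right) + 17 = \left(9 + 3\right) \left(-44\right) + 17 = 12 \left(-44\right) + 17 = -528 + 17 = -511$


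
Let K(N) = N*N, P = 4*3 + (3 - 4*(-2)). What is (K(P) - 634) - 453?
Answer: -558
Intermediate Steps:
P = 23 (P = 12 + (3 + 8) = 12 + 11 = 23)
K(N) = N²
(K(P) - 634) - 453 = (23² - 634) - 453 = (529 - 634) - 453 = -105 - 453 = -558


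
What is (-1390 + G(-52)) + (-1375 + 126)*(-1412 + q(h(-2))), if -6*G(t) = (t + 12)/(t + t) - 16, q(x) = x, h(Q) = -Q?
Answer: 137256803/78 ≈ 1.7597e+6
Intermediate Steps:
G(t) = 8/3 - (12 + t)/(12*t) (G(t) = -((t + 12)/(t + t) - 16)/6 = -((12 + t)/((2*t)) - 16)/6 = -((12 + t)*(1/(2*t)) - 16)/6 = -((12 + t)/(2*t) - 16)/6 = -(-16 + (12 + t)/(2*t))/6 = 8/3 - (12 + t)/(12*t))
(-1390 + G(-52)) + (-1375 + 126)*(-1412 + q(h(-2))) = (-1390 + (31/12 - 1/(-52))) + (-1375 + 126)*(-1412 - 1*(-2)) = (-1390 + (31/12 - 1*(-1/52))) - 1249*(-1412 + 2) = (-1390 + (31/12 + 1/52)) - 1249*(-1410) = (-1390 + 203/78) + 1761090 = -108217/78 + 1761090 = 137256803/78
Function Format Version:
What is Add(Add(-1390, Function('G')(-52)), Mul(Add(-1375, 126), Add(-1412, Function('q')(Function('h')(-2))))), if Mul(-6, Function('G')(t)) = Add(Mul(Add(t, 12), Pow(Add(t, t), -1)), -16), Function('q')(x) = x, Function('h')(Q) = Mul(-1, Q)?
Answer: Rational(137256803, 78) ≈ 1.7597e+6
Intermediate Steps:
Function('G')(t) = Add(Rational(8, 3), Mul(Rational(-1, 12), Pow(t, -1), Add(12, t))) (Function('G')(t) = Mul(Rational(-1, 6), Add(Mul(Add(t, 12), Pow(Add(t, t), -1)), -16)) = Mul(Rational(-1, 6), Add(Mul(Add(12, t), Pow(Mul(2, t), -1)), -16)) = Mul(Rational(-1, 6), Add(Mul(Add(12, t), Mul(Rational(1, 2), Pow(t, -1))), -16)) = Mul(Rational(-1, 6), Add(Mul(Rational(1, 2), Pow(t, -1), Add(12, t)), -16)) = Mul(Rational(-1, 6), Add(-16, Mul(Rational(1, 2), Pow(t, -1), Add(12, t)))) = Add(Rational(8, 3), Mul(Rational(-1, 12), Pow(t, -1), Add(12, t))))
Add(Add(-1390, Function('G')(-52)), Mul(Add(-1375, 126), Add(-1412, Function('q')(Function('h')(-2))))) = Add(Add(-1390, Add(Rational(31, 12), Mul(-1, Pow(-52, -1)))), Mul(Add(-1375, 126), Add(-1412, Mul(-1, -2)))) = Add(Add(-1390, Add(Rational(31, 12), Mul(-1, Rational(-1, 52)))), Mul(-1249, Add(-1412, 2))) = Add(Add(-1390, Add(Rational(31, 12), Rational(1, 52))), Mul(-1249, -1410)) = Add(Add(-1390, Rational(203, 78)), 1761090) = Add(Rational(-108217, 78), 1761090) = Rational(137256803, 78)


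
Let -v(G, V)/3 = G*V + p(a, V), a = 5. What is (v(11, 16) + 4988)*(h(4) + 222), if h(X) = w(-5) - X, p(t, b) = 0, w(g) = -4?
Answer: 954440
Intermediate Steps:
v(G, V) = -3*G*V (v(G, V) = -3*(G*V + 0) = -3*G*V)
h(X) = -4 - X
(v(11, 16) + 4988)*(h(4) + 222) = (-3*11*16 + 4988)*((-4 - 1*4) + 222) = (-528 + 4988)*((-4 - 4) + 222) = 4460*(-8 + 222) = 4460*214 = 954440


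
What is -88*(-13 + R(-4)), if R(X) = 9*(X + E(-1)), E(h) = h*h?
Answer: 3520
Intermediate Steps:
E(h) = h²
R(X) = 9 + 9*X (R(X) = 9*(X + (-1)²) = 9*(X + 1) = 9*(1 + X) = 9 + 9*X)
-88*(-13 + R(-4)) = -88*(-13 + (9 + 9*(-4))) = -88*(-13 + (9 - 36)) = -88*(-13 - 27) = -88*(-40) = 3520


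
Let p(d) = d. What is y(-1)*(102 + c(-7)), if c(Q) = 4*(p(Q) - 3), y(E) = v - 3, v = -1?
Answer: -248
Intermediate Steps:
y(E) = -4 (y(E) = -1 - 3 = -4)
c(Q) = -12 + 4*Q (c(Q) = 4*(Q - 3) = 4*(-3 + Q) = -12 + 4*Q)
y(-1)*(102 + c(-7)) = -4*(102 + (-12 + 4*(-7))) = -4*(102 + (-12 - 28)) = -4*(102 - 40) = -4*62 = -248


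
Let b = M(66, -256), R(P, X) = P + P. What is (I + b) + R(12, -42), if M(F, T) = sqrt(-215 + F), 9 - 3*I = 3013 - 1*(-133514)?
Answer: -45482 + I*sqrt(149) ≈ -45482.0 + 12.207*I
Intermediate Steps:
R(P, X) = 2*P
I = -45506 (I = 3 - (3013 - 1*(-133514))/3 = 3 - (3013 + 133514)/3 = 3 - 1/3*136527 = 3 - 45509 = -45506)
b = I*sqrt(149) (b = sqrt(-215 + 66) = sqrt(-149) = I*sqrt(149) ≈ 12.207*I)
(I + b) + R(12, -42) = (-45506 + I*sqrt(149)) + 2*12 = (-45506 + I*sqrt(149)) + 24 = -45482 + I*sqrt(149)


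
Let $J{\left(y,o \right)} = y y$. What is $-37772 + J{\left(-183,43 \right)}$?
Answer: $-4283$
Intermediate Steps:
$J{\left(y,o \right)} = y^{2}$
$-37772 + J{\left(-183,43 \right)} = -37772 + \left(-183\right)^{2} = -37772 + 33489 = -4283$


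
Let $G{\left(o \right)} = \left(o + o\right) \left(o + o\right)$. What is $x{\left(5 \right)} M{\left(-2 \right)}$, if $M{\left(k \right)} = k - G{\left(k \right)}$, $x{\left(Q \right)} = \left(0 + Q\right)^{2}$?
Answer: $-450$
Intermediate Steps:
$x{\left(Q \right)} = Q^{2}$
$G{\left(o \right)} = 4 o^{2}$ ($G{\left(o \right)} = 2 o 2 o = 4 o^{2}$)
$M{\left(k \right)} = k - 4 k^{2}$
$x{\left(5 \right)} M{\left(-2 \right)} = 5^{2} \left(- 2 \left(1 - -8\right)\right) = 25 \left(- 2 \left(1 + 8\right)\right) = 25 \left(\left(-2\right) 9\right) = 25 \left(-18\right) = -450$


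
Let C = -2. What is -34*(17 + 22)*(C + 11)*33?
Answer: -393822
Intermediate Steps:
-34*(17 + 22)*(C + 11)*33 = -34*(17 + 22)*(-2 + 11)*33 = -1326*9*33 = -34*351*33 = -11934*33 = -393822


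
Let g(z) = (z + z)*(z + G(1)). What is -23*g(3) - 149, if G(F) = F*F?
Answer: -701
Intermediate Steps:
G(F) = F**2
g(z) = 2*z*(1 + z) (g(z) = (z + z)*(z + 1**2) = (2*z)*(z + 1) = (2*z)*(1 + z) = 2*z*(1 + z))
-23*g(3) - 149 = -46*3*(1 + 3) - 149 = -46*3*4 - 149 = -23*24 - 149 = -552 - 149 = -701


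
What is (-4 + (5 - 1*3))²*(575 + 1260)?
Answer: 7340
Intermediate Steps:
(-4 + (5 - 1*3))²*(575 + 1260) = (-4 + (5 - 3))²*1835 = (-4 + 2)²*1835 = (-2)²*1835 = 4*1835 = 7340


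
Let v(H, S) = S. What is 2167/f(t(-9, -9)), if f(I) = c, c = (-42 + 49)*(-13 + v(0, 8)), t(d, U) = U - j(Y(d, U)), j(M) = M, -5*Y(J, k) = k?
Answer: -2167/35 ≈ -61.914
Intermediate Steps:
Y(J, k) = -k/5
t(d, U) = 6*U/5 (t(d, U) = U - (-1)*U/5 = U + U/5 = 6*U/5)
c = -35 (c = (-42 + 49)*(-13 + 8) = 7*(-5) = -35)
f(I) = -35
2167/f(t(-9, -9)) = 2167/(-35) = 2167*(-1/35) = -2167/35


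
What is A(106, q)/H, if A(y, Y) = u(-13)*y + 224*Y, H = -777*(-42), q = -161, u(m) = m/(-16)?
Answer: -2593/2352 ≈ -1.1025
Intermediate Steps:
u(m) = -m/16 (u(m) = m*(-1/16) = -m/16)
H = 32634
A(y, Y) = 224*Y + 13*y/16 (A(y, Y) = (-1/16*(-13))*y + 224*Y = 13*y/16 + 224*Y = 224*Y + 13*y/16)
A(106, q)/H = (224*(-161) + (13/16)*106)/32634 = (-36064 + 689/8)*(1/32634) = -287823/8*1/32634 = -2593/2352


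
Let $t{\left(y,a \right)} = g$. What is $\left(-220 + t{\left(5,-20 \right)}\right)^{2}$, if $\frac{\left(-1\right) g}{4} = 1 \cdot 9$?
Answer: $65536$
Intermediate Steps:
$g = -36$ ($g = - 4 \cdot 1 \cdot 9 = \left(-4\right) 9 = -36$)
$t{\left(y,a \right)} = -36$
$\left(-220 + t{\left(5,-20 \right)}\right)^{2} = \left(-220 - 36\right)^{2} = \left(-256\right)^{2} = 65536$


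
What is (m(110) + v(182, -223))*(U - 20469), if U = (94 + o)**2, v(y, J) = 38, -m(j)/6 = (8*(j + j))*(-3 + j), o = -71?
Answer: 22529847080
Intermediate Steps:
m(j) = -96*j*(-3 + j) (m(j) = -6*8*(j + j)*(-3 + j) = -6*8*(2*j)*(-3 + j) = -6*16*j*(-3 + j) = -96*j*(-3 + j))
U = 529 (U = (94 - 71)**2 = 23**2 = 529)
(m(110) + v(182, -223))*(U - 20469) = (96*110*(3 - 1*110) + 38)*(529 - 20469) = (96*110*(3 - 110) + 38)*(-19940) = (96*110*(-107) + 38)*(-19940) = (-1129920 + 38)*(-19940) = -1129882*(-19940) = 22529847080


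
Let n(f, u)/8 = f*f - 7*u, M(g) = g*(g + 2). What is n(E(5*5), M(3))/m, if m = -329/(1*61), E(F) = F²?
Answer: -190573760/329 ≈ -5.7925e+5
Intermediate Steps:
M(g) = g*(2 + g)
n(f, u) = -56*u + 8*f² (n(f, u) = 8*(f*f - 7*u) = 8*(f² - 7*u) = -56*u + 8*f²)
m = -329/61 ≈ -5.3934
n(E(5*5), M(3))/m = (-168*(2 + 3) + 8*((5*5)²)²)/(-329/61) = (-168*5 + 8*(25²)²)*(-61/329) = (-56*15 + 8*625²)*(-61/329) = (-840 + 8*390625)*(-61/329) = (-840 + 3125000)*(-61/329) = 3124160*(-61/329) = -190573760/329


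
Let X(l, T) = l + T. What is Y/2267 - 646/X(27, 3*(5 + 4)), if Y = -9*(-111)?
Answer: -705268/61209 ≈ -11.522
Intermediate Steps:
X(l, T) = T + l
Y = 999
Y/2267 - 646/X(27, 3*(5 + 4)) = 999/2267 - 646/(3*(5 + 4) + 27) = 999*(1/2267) - 646/(3*9 + 27) = 999/2267 - 646/(27 + 27) = 999/2267 - 646/54 = 999/2267 - 646*1/54 = 999/2267 - 323/27 = -705268/61209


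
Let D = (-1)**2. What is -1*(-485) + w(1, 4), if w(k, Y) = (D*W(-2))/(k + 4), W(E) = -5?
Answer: 484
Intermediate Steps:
D = 1
w(k, Y) = -5/(4 + k) (w(k, Y) = (1*(-5))/(k + 4) = -5/(4 + k))
-1*(-485) + w(1, 4) = -1*(-485) - 5/(4 + 1) = 485 - 5/5 = 485 - 5*1/5 = 485 - 1 = 484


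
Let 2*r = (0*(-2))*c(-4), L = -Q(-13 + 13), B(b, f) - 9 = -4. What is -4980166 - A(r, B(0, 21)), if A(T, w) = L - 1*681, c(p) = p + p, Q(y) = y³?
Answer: -4979485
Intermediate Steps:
B(b, f) = 5 (B(b, f) = 9 - 4 = 5)
c(p) = 2*p
L = 0 (L = -(-13 + 13)³ = -1*0³ = -1*0 = 0)
r = 0 (r = ((0*(-2))*(2*(-4)))/2 = (0*(-8))/2 = (½)*0 = 0)
A(T, w) = -681 (A(T, w) = 0 - 1*681 = 0 - 681 = -681)
-4980166 - A(r, B(0, 21)) = -4980166 - 1*(-681) = -4980166 + 681 = -4979485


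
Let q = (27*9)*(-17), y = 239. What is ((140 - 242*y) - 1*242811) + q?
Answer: -304640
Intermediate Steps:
q = -4131 (q = 243*(-17) = -4131)
((140 - 242*y) - 1*242811) + q = ((140 - 242*239) - 1*242811) - 4131 = ((140 - 57838) - 242811) - 4131 = (-57698 - 242811) - 4131 = -300509 - 4131 = -304640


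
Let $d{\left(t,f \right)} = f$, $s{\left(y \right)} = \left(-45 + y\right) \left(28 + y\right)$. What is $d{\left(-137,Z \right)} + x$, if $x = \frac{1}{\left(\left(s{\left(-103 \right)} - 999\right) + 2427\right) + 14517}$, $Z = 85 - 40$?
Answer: $\frac{1217026}{27045} \approx 45.0$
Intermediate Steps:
$Z = 45$ ($Z = 85 - 40 = 45$)
$x = \frac{1}{27045}$ ($x = \frac{1}{\left(\left(\left(-1260 + \left(-103\right)^{2} - -1751\right) - 999\right) + 2427\right) + 14517} = \frac{1}{\left(\left(\left(-1260 + 10609 + 1751\right) - 999\right) + 2427\right) + 14517} = \frac{1}{\left(\left(11100 - 999\right) + 2427\right) + 14517} = \frac{1}{\left(10101 + 2427\right) + 14517} = \frac{1}{12528 + 14517} = \frac{1}{27045} \approx 3.6975 \cdot 10^{-5}$)
$d{\left(-137,Z \right)} + x = 45 + \frac{1}{27045} = \frac{1217026}{27045}$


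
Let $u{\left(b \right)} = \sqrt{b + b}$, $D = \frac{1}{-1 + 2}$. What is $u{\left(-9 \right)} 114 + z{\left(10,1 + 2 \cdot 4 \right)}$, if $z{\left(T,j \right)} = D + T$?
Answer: $11 + 342 i \sqrt{2} \approx 11.0 + 483.66 i$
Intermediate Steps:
$D = 1$ ($D = 1^{-1} = 1$)
$z{\left(T,j \right)} = 1 + T$
$u{\left(b \right)} = \sqrt{2} \sqrt{b}$ ($u{\left(b \right)} = \sqrt{2 b} = \sqrt{2} \sqrt{b}$)
$u{\left(-9 \right)} 114 + z{\left(10,1 + 2 \cdot 4 \right)} = \sqrt{2} \sqrt{-9} \cdot 114 + \left(1 + 10\right) = \sqrt{2} \cdot 3 i 114 + 11 = 3 i \sqrt{2} \cdot 114 + 11 = 342 i \sqrt{2} + 11 = 11 + 342 i \sqrt{2}$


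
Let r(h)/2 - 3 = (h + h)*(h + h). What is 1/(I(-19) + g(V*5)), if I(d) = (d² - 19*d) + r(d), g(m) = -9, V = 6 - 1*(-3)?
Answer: 1/3607 ≈ 0.00027724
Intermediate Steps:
V = 9 (V = 6 + 3 = 9)
r(h) = 6 + 8*h² (r(h) = 6 + 2*((h + h)*(h + h)) = 6 + 2*((2*h)*(2*h)) = 6 + 2*(4*h²) = 6 + 8*h²)
I(d) = 6 - 19*d + 9*d² (I(d) = (d² - 19*d) + (6 + 8*d²) = 6 - 19*d + 9*d²)
1/(I(-19) + g(V*5)) = 1/((6 - 19*(-19) + 9*(-19)²) - 9) = 1/((6 + 361 + 9*361) - 9) = 1/((6 + 361 + 3249) - 9) = 1/(3616 - 9) = 1/3607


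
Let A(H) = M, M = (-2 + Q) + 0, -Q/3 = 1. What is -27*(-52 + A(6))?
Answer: 1539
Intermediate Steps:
Q = -3 (Q = -3*1 = -3)
M = -5 (M = (-2 - 3) + 0 = -5 + 0 = -5)
A(H) = -5
-27*(-52 + A(6)) = -27*(-52 - 5) = -27*(-57) = 1539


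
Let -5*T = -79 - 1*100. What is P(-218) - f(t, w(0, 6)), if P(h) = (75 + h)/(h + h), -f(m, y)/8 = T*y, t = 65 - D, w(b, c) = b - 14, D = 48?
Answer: -8740213/2180 ≈ -4009.3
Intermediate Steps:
T = 179/5 (T = -(-79 - 1*100)/5 = -(-79 - 100)/5 = -1/5*(-179) = 179/5 ≈ 35.800)
w(b, c) = -14 + b
t = 17 (t = 65 - 1*48 = 65 - 48 = 17)
f(m, y) = -1432*y/5
P(h) = (75 + h)/(2*h) (P(h) = (75 + h)/((2*h)) = (75 + h)*(1/(2*h)) = (75 + h)/(2*h))
P(-218) - f(t, w(0, 6)) = (1/2)*(75 - 218)/(-218) - (-1432)*(-14 + 0)/5 = (1/2)*(-1/218)*(-143) - (-1432)*(-14)/5 = 143/436 - 1*20048/5 = 143/436 - 20048/5 = -8740213/2180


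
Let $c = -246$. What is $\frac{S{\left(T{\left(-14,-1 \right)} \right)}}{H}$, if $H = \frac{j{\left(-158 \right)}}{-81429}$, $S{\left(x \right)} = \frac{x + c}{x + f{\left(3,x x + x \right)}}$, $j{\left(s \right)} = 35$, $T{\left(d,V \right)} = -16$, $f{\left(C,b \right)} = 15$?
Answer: $- \frac{21334398}{35} \approx -6.0955 \cdot 10^{5}$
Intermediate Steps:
$S{\left(x \right)} = \frac{-246 + x}{15 + x}$ ($S{\left(x \right)} = \frac{x - 246}{x + 15} = \frac{-246 + x}{15 + x}$)
$H = - \frac{35}{81429}$ ($H = \frac{35}{-81429} = 35 \left(- \frac{1}{81429}\right) = - \frac{35}{81429} \approx -0.00042982$)
$\frac{S{\left(T{\left(-14,-1 \right)} \right)}}{H} = \frac{\frac{1}{15 - 16} \left(-246 - 16\right)}{- \frac{35}{81429}} = \frac{1}{-1} \left(-262\right) \left(- \frac{81429}{35}\right) = \left(-1\right) \left(-262\right) \left(- \frac{81429}{35}\right) = 262 \left(- \frac{81429}{35}\right) = - \frac{21334398}{35}$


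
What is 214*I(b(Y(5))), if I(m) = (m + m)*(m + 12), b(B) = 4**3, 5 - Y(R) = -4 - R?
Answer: 2081792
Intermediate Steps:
Y(R) = 9 + R (Y(R) = 5 - (-4 - R) = 5 + (4 + R) = 9 + R)
b(B) = 64
I(m) = 2*m*(12 + m) (I(m) = (2*m)*(12 + m) = 2*m*(12 + m))
214*I(b(Y(5))) = 214*(2*64*(12 + 64)) = 214*(2*64*76) = 214*9728 = 2081792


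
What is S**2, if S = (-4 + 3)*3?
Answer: 9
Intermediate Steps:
S = -3 (S = -1*3 = -3)
S**2 = (-3)**2 = 9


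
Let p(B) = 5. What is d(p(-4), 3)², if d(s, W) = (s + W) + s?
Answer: 169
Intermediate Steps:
d(s, W) = W + 2*s (d(s, W) = (W + s) + s = W + 2*s)
d(p(-4), 3)² = (3 + 2*5)² = (3 + 10)² = 13² = 169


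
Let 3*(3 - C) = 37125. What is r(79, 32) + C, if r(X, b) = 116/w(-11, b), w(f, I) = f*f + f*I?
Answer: -2858048/231 ≈ -12373.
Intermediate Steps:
C = -12372 (C = 3 - ⅓*37125 = 3 - 12375 = -12372)
w(f, I) = f² + I*f
r(X, b) = 116/(121 - 11*b) (r(X, b) = 116/((-11*(b - 11))) = 116/((-11*(-11 + b))) = 116/(121 - 11*b))
r(79, 32) + C = 116/(11*(11 - 1*32)) - 12372 = 116/(11*(11 - 32)) - 12372 = (116/11)/(-21) - 12372 = (116/11)*(-1/21) - 12372 = -116/231 - 12372 = -2858048/231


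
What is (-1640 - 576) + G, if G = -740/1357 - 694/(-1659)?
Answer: -4989084710/2251263 ≈ -2216.1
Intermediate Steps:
G = -285902/2251263 (G = -740*1/1357 - 694*(-1/1659) = -740/1357 + 694/1659 = -285902/2251263 ≈ -0.12700)
(-1640 - 576) + G = (-1640 - 576) - 285902/2251263 = -2216 - 285902/2251263 = -4989084710/2251263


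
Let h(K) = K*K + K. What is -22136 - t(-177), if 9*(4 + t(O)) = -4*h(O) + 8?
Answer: -74588/9 ≈ -8287.6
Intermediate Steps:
h(K) = K + K² (h(K) = K² + K = K + K²)
t(O) = -28/9 - 4*O*(1 + O)/9 (t(O) = -4 + (-4*O*(1 + O) + 8)/9 = -4 + (8 - 4*O*(1 + O))/9 = -4 + (8/9 - 4*O*(1 + O)/9) = -28/9 - 4*O*(1 + O)/9)
-22136 - t(-177) = -22136 - (-28/9 - 4/9*(-177)*(1 - 177)) = -22136 - (-28/9 - 4/9*(-177)*(-176)) = -22136 - (-28/9 - 41536/3) = -22136 - 1*(-124636/9) = -22136 + 124636/9 = -74588/9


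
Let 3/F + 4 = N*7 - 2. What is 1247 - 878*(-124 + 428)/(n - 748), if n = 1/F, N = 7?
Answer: 3545383/2201 ≈ 1610.8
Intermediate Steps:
F = 3/43 (F = 3/(-4 + (7*7 - 2)) = 3/(-4 + (49 - 2)) = 3/(-4 + 47) = 3/43 ≈ 0.069767)
n = 43/3 (n = 1/(3/43) = 43/3 ≈ 14.333)
1247 - 878*(-124 + 428)/(n - 748) = 1247 - 878*(-124 + 428)/(43/3 - 748) = 1247 - 266912/(-2201/3) = 1247 - 266912*(-3)/2201 = 1247 - 878*(-912/2201) = 1247 + 800736/2201 = 3545383/2201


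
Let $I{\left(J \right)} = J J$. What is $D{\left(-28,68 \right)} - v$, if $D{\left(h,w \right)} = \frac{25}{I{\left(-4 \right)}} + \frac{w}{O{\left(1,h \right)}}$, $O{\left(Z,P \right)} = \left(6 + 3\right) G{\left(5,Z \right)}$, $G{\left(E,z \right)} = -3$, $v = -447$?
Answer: $\frac{192691}{432} \approx 446.04$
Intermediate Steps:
$O{\left(Z,P \right)} = -27$ ($O{\left(Z,P \right)} = \left(6 + 3\right) \left(-3\right) = 9 \left(-3\right) = -27$)
$I{\left(J \right)} = J^{2}$
$D{\left(h,w \right)} = \frac{25}{16} - \frac{w}{27}$ ($D{\left(h,w \right)} = \frac{25}{\left(-4\right)^{2}} + \frac{w}{-27} = \frac{25}{16} + w \left(- \frac{1}{27}\right) = 25 \cdot \frac{1}{16} - \frac{w}{27} = \frac{25}{16} - \frac{w}{27}$)
$D{\left(-28,68 \right)} - v = \left(\frac{25}{16} - \frac{68}{27}\right) - -447 = \left(\frac{25}{16} - \frac{68}{27}\right) + 447 = - \frac{413}{432} + 447 = \frac{192691}{432}$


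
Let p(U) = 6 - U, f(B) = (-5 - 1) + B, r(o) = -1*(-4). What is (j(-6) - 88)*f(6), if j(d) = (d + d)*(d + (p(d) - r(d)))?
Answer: 0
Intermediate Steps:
r(o) = 4
f(B) = -6 + B
j(d) = 4*d (j(d) = (d + d)*(d + ((6 - d) - 1*4)) = (2*d)*(d + ((6 - d) - 4)) = (2*d)*(d + (2 - d)) = (2*d)*2 = 4*d)
(j(-6) - 88)*f(6) = (4*(-6) - 88)*(-6 + 6) = (-24 - 88)*0 = -112*0 = 0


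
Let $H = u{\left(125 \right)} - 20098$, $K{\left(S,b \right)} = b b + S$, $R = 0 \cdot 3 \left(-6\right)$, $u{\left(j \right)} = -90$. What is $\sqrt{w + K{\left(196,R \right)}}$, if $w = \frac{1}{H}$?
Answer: $\frac{\sqrt{407555241}}{1442} \approx 14.0$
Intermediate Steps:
$R = 0$ ($R = 0 \left(-6\right) = 0$)
$K{\left(S,b \right)} = S + b^{2}$ ($K{\left(S,b \right)} = b^{2} + S = S + b^{2}$)
$H = -20188$ ($H = -90 - 20098 = -20188$)
$w = - \frac{1}{20188}$ ($w = \frac{1}{-20188} = - \frac{1}{20188} \approx -4.9534 \cdot 10^{-5}$)
$\sqrt{w + K{\left(196,R \right)}} = \sqrt{- \frac{1}{20188} + \left(196 + 0^{2}\right)} = \sqrt{- \frac{1}{20188} + \left(196 + 0\right)} = \sqrt{- \frac{1}{20188} + 196} = \sqrt{\frac{3956847}{20188}} = \frac{\sqrt{407555241}}{1442}$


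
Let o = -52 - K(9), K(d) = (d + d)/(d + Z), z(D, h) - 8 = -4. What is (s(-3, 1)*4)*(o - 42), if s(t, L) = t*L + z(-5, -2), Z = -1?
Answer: -385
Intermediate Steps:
z(D, h) = 4 (z(D, h) = 8 - 4 = 4)
K(d) = 2*d/(-1 + d) (K(d) = (d + d)/(d - 1) = (2*d)/(-1 + d) = 2*d/(-1 + d))
s(t, L) = 4 + L*t (s(t, L) = t*L + 4 = L*t + 4 = 4 + L*t)
o = -217/4 (o = -52 - 2*9/(-1 + 9) = -52 - 2*9/8 = -52 - 1*9/4 = -52 - 9/4 = -217/4 ≈ -54.250)
(s(-3, 1)*4)*(o - 42) = ((4 + 1*(-3))*4)*(-217/4 - 42) = ((4 - 3)*4)*(-385/4) = (1*4)*(-385/4) = 4*(-385/4) = -385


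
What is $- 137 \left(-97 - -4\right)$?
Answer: $12741$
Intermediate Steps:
$- 137 \left(-97 - -4\right) = - 137 \left(-97 + \left(-31 + 35\right)\right) = - 137 \left(-97 + 4\right) = \left(-137\right) \left(-93\right) = 12741$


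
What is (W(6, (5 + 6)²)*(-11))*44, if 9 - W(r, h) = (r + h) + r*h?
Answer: 408496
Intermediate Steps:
W(r, h) = 9 - h - r - h*r (W(r, h) = 9 - ((r + h) + r*h) = 9 - ((h + r) + h*r) = 9 - (h + r + h*r) = 9 + (-h - r - h*r) = 9 - h - r - h*r)
(W(6, (5 + 6)²)*(-11))*44 = ((9 - (5 + 6)² - 1*6 - 1*(5 + 6)²*6)*(-11))*44 = ((9 - 1*11² - 6 - 1*11²*6)*(-11))*44 = ((9 - 1*121 - 6 - 1*121*6)*(-11))*44 = ((9 - 121 - 6 - 726)*(-11))*44 = -844*(-11)*44 = 9284*44 = 408496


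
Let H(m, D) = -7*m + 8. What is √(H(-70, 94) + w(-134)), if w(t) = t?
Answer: 2*√91 ≈ 19.079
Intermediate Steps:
H(m, D) = 8 - 7*m
√(H(-70, 94) + w(-134)) = √((8 - 7*(-70)) - 134) = √((8 + 490) - 134) = √(498 - 134) = √364 = 2*√91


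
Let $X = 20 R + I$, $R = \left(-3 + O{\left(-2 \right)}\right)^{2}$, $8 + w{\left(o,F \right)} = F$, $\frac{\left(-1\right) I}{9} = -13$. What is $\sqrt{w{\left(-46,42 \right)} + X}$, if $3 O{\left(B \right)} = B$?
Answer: $\frac{\sqrt{3779}}{3} \approx 20.491$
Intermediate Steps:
$I = 117$ ($I = \left(-9\right) \left(-13\right) = 117$)
$w{\left(o,F \right)} = -8 + F$
$O{\left(B \right)} = \frac{B}{3}$
$R = \frac{121}{9}$ ($R = \left(-3 + \frac{1}{3} \left(-2\right)\right)^{2} = \left(-3 - \frac{2}{3}\right)^{2} = \left(- \frac{11}{3}\right)^{2} = \frac{121}{9} \approx 13.444$)
$X = \frac{3473}{9}$ ($X = 20 \cdot \frac{121}{9} + 117 = \frac{2420}{9} + 117 = \frac{3473}{9} \approx 385.89$)
$\sqrt{w{\left(-46,42 \right)} + X} = \sqrt{\left(-8 + 42\right) + \frac{3473}{9}} = \sqrt{34 + \frac{3473}{9}} = \sqrt{\frac{3779}{9}} = \frac{\sqrt{3779}}{3}$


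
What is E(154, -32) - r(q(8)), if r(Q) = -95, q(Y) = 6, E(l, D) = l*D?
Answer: -4833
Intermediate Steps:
E(l, D) = D*l
E(154, -32) - r(q(8)) = -32*154 - 1*(-95) = -4928 + 95 = -4833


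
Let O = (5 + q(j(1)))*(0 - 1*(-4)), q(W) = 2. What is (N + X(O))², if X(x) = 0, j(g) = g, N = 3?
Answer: 9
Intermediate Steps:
O = 28 (O = (5 + 2)*(0 - 1*(-4)) = 7*(0 + 4) = 7*4 = 28)
(N + X(O))² = (3 + 0)² = 3² = 9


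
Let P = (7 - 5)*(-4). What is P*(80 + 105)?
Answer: -1480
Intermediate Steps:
P = -8 (P = 2*(-4) = -8)
P*(80 + 105) = -8*(80 + 105) = -8*185 = -1480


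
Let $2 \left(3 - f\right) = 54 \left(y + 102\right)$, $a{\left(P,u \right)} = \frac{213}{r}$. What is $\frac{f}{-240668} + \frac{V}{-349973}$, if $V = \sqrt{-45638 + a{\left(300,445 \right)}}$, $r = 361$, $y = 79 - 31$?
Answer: $\frac{4047}{240668} - \frac{i \sqrt{16475105}}{6649487} \approx 0.016816 - 0.00061042 i$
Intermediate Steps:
$y = 48$ ($y = 79 - 31 = 48$)
$a{\left(P,u \right)} = \frac{213}{361}$
$f = -4047$ ($f = 3 - \frac{54 \left(48 + 102\right)}{2} = 3 - \frac{54 \cdot 150}{2} = 3 - 4050 = -4047$)
$V = \frac{i \sqrt{16475105}}{19}$ ($V = \sqrt{-45638 + \frac{213}{361}} = \sqrt{- \frac{16475105}{361}} = \frac{i \sqrt{16475105}}{19} \approx 213.63 i$)
$\frac{f}{-240668} + \frac{V}{-349973} = - \frac{4047}{-240668} + \frac{\frac{1}{19} i \sqrt{16475105}}{-349973} = \left(-4047\right) \left(- \frac{1}{240668}\right) + \frac{i \sqrt{16475105}}{19} \left(- \frac{1}{349973}\right) = \frac{4047}{240668} - \frac{i \sqrt{16475105}}{6649487}$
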